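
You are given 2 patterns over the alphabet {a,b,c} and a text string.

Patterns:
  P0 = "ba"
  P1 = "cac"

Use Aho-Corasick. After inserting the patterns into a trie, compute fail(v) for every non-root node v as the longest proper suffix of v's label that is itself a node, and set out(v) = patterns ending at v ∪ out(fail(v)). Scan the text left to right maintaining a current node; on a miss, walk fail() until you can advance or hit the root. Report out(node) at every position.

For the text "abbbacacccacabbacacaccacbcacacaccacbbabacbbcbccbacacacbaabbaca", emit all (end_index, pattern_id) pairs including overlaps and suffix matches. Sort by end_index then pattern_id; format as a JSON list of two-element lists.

Build:
Trie (insert patterns):
  n0 'ε': b→1 c→3
  n1 'b': a→2
  n2 'ba': ·  ←P0
  n3 'c': a→4
  n4 'ca': c→5
  n5 'cac': ·  ←P1

BFS fail/out derivation:
  fail(1) 'b': from fail(0)=0 chase 'b': 0 ⇒ 0;  out=∅∪out(0)=∅
  fail(3) 'c': from fail(0)=0 chase 'c': 0 ⇒ 0;  out=∅∪out(0)=∅
  fail(2) 'ba': from fail(1)=0 chase 'a': 0 ⇒ 0;  out={0}∪out(0)={0}
  fail(4) 'ca': from fail(3)=0 chase 'a': 0 ⇒ 0;  out=∅∪out(0)=∅
  fail(5) 'cac': from fail(4)=0 chase 'c': 0 ⇒ 3;  out={1}∪out(3)={1}

Scan:
i=0 'a': node 0→0
i=1 'b': node 0→1
i=2 'b': node 1→1 (via fail)
i=3 'b': node 1→1 (via fail)
i=4 'a': node 1→2  → match P0@[3:4]
i=5 'c': node 2→3 (via fail)
i=6 'a': node 3→4
i=7 'c': node 4→5  → match P1@[5:7]
i=8 'c': node 5→3 (via fail)
i=9 'c': node 3→3 (via fail)
i=10 'a': node 3→4
i=11 'c': node 4→5  → match P1@[9:11]
i=12 'a': node 5→4 (via fail)
i=13 'b': node 4→1 (via fail)
i=14 'b': node 1→1 (via fail)
i=15 'a': node 1→2  → match P0@[14:15]
i=16 'c': node 2→3 (via fail)
i=17 'a': node 3→4
i=18 'c': node 4→5  → match P1@[16:18]
i=19 'a': node 5→4 (via fail)
i=20 'c': node 4→5  → match P1@[18:20]
i=21 'c': node 5→3 (via fail)
i=22 'a': node 3→4
i=23 'c': node 4→5  → match P1@[21:23]
i=24 'b': node 5→1 (via fail)
i=25 'c': node 1→3 (via fail)
i=26 'a': node 3→4
i=27 'c': node 4→5  → match P1@[25:27]
i=28 'a': node 5→4 (via fail)
i=29 'c': node 4→5  → match P1@[27:29]
i=30 'a': node 5→4 (via fail)
i=31 'c': node 4→5  → match P1@[29:31]
i=32 'c': node 5→3 (via fail)
i=33 'a': node 3→4
i=34 'c': node 4→5  → match P1@[32:34]
i=35 'b': node 5→1 (via fail)
i=36 'b': node 1→1 (via fail)
i=37 'a': node 1→2  → match P0@[36:37]
i=38 'b': node 2→1 (via fail)
i=39 'a': node 1→2  → match P0@[38:39]
i=40 'c': node 2→3 (via fail)
i=41 'b': node 3→1 (via fail)
i=42 'b': node 1→1 (via fail)
i=43 'c': node 1→3 (via fail)
i=44 'b': node 3→1 (via fail)
i=45 'c': node 1→3 (via fail)
i=46 'c': node 3→3 (via fail)
i=47 'b': node 3→1 (via fail)
i=48 'a': node 1→2  → match P0@[47:48]
i=49 'c': node 2→3 (via fail)
i=50 'a': node 3→4
i=51 'c': node 4→5  → match P1@[49:51]
i=52 'a': node 5→4 (via fail)
i=53 'c': node 4→5  → match P1@[51:53]
i=54 'b': node 5→1 (via fail)
i=55 'a': node 1→2  → match P0@[54:55]
i=56 'a': node 2→0 (via fail)
i=57 'b': node 0→1
i=58 'b': node 1→1 (via fail)
i=59 'a': node 1→2  → match P0@[58:59]
i=60 'c': node 2→3 (via fail)
i=61 'a': node 3→4

Result: [[4,0],[7,1],[11,1],[15,0],[18,1],[20,1],[23,1],[27,1],[29,1],[31,1],[34,1],[37,0],[39,0],[48,0],[51,1],[53,1],[55,0],[59,0]]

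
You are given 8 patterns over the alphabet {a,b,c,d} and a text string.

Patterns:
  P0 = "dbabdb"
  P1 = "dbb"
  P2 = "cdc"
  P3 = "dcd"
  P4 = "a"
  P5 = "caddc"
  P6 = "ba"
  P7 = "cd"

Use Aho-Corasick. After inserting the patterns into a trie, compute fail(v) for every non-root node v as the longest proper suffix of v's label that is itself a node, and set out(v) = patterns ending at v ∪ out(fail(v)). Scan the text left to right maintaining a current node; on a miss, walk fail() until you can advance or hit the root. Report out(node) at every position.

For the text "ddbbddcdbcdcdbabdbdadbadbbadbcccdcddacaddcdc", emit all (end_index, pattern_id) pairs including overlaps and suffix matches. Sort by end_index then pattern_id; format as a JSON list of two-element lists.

Build:
Trie nodes:
  n0 'ε': a→13 b→18 c→8 d→1
  n1 'd': b→2 c→11
  n2 'db': a→3 b→7
  n3 'dba': b→4
  n4 'dbab': d→5
  n5 'dbabd': b→6
  n6 'dbabdb': ·  ←P0
  n7 'dbb': ·  ←P1
  n8 'c': a→14 d→9
  n9 'cd': c→10  ←P7
  n10 'cdc': ·  ←P2
  n11 'dc': d→12
  n12 'dcd': ·  ←P3
  n13 'a': ·  ←P4
  n14 'ca': d→15
  n15 'cad': d→16
  n16 'cadd': c→17
  n17 'caddc': ·  ←P5
  n18 'b': a→19
  n19 'ba': ·  ←P6

Failure links (BFS by depth):
  n1('d'): parent n0 fail=0; on 'd' 0 → fail=0;  out ∅∪∅=∅
  n8('c'): parent n0 fail=0; on 'c' 0 → fail=0;  out ∅∪∅=∅
  n13('a'): parent n0 fail=0; on 'a' 0 → fail=0;  out {4}∪∅={4}
  n18('b'): parent n0 fail=0; on 'b' 0 → fail=0;  out ∅∪∅=∅
  n2('db'): parent n1 fail=0; on 'b' 0 → fail=18;  out ∅∪∅=∅
  n9('cd'): parent n8 fail=0; on 'd' 0 → fail=1;  out {7}∪∅={7}
  n11('dc'): parent n1 fail=0; on 'c' 0 → fail=8;  out ∅∪∅=∅
  n14('ca'): parent n8 fail=0; on 'a' 0 → fail=13;  out ∅∪{4}={4}
  n19('ba'): parent n18 fail=0; on 'a' 0 → fail=13;  out {6}∪{4}={4,6}
  n3('dba'): parent n2 fail=18; on 'a' 18 → fail=19;  out ∅∪{4,6}={4,6}
  n7('dbb'): parent n2 fail=18; on 'b' 18→0 → fail=18;  out {1}∪∅={1}
  n10('cdc'): parent n9 fail=1; on 'c' 1 → fail=11;  out {2}∪∅={2}
  n12('dcd'): parent n11 fail=8; on 'd' 8 → fail=9;  out {3}∪{7}={3,7}
  n15('cad'): parent n14 fail=13; on 'd' 13→0 → fail=1;  out ∅∪∅=∅
  n4('dbab'): parent n3 fail=19; on 'b' 19→13→0 → fail=18;  out ∅∪∅=∅
  n16('cadd'): parent n15 fail=1; on 'd' 1→0 → fail=1;  out ∅∪∅=∅
  n5('dbabd'): parent n4 fail=18; on 'd' 18→0 → fail=1;  out ∅∪∅=∅
  n17('caddc'): parent n16 fail=1; on 'c' 1 → fail=11;  out {5}∪∅={5}
  n6('dbabdb'): parent n5 fail=1; on 'b' 1 → fail=2;  out {0}∪∅={0}

Scan:
i=0 'd': node 0→1
i=1 'd': node 1→1 (fail-walked)
i=2 'b': node 1→2
i=3 'b': node 2→7  → match P1@[1:3]
i=4 'd': node 7→1 (fail-walked)
i=5 'd': node 1→1 (fail-walked)
i=6 'c': node 1→11
i=7 'd': node 11→12  → match P3@[5:7],P7@[6:7]
i=8 'b': node 12→2 (fail-walked)
i=9 'c': node 2→8 (fail-walked)
i=10 'd': node 8→9  → match P7@[9:10]
i=11 'c': node 9→10  → match P2@[9:11]
i=12 'd': node 10→12 (fail-walked)  → match P3@[10:12],P7@[11:12]
i=13 'b': node 12→2 (fail-walked)
i=14 'a': node 2→3  → match P4@[14:14],P6@[13:14]
i=15 'b': node 3→4
i=16 'd': node 4→5
i=17 'b': node 5→6  → match P0@[12:17]
i=18 'd': node 6→1 (fail-walked)
i=19 'a': node 1→13 (fail-walked)  → match P4@[19:19]
i=20 'd': node 13→1 (fail-walked)
i=21 'b': node 1→2
i=22 'a': node 2→3  → match P4@[22:22],P6@[21:22]
i=23 'd': node 3→1 (fail-walked)
i=24 'b': node 1→2
i=25 'b': node 2→7  → match P1@[23:25]
i=26 'a': node 7→19 (fail-walked)  → match P4@[26:26],P6@[25:26]
i=27 'd': node 19→1 (fail-walked)
i=28 'b': node 1→2
i=29 'c': node 2→8 (fail-walked)
i=30 'c': node 8→8 (fail-walked)
i=31 'c': node 8→8 (fail-walked)
i=32 'd': node 8→9  → match P7@[31:32]
i=33 'c': node 9→10  → match P2@[31:33]
i=34 'd': node 10→12 (fail-walked)  → match P3@[32:34],P7@[33:34]
i=35 'd': node 12→1 (fail-walked)
i=36 'a': node 1→13 (fail-walked)  → match P4@[36:36]
i=37 'c': node 13→8 (fail-walked)
i=38 'a': node 8→14  → match P4@[38:38]
i=39 'd': node 14→15
i=40 'd': node 15→16
i=41 'c': node 16→17  → match P5@[37:41]
i=42 'd': node 17→12 (fail-walked)  → match P3@[40:42],P7@[41:42]
i=43 'c': node 12→10 (fail-walked)  → match P2@[41:43]

Result: [[3,1],[7,3],[7,7],[10,7],[11,2],[12,3],[12,7],[14,4],[14,6],[17,0],[19,4],[22,4],[22,6],[25,1],[26,4],[26,6],[32,7],[33,2],[34,3],[34,7],[36,4],[38,4],[41,5],[42,3],[42,7],[43,2]]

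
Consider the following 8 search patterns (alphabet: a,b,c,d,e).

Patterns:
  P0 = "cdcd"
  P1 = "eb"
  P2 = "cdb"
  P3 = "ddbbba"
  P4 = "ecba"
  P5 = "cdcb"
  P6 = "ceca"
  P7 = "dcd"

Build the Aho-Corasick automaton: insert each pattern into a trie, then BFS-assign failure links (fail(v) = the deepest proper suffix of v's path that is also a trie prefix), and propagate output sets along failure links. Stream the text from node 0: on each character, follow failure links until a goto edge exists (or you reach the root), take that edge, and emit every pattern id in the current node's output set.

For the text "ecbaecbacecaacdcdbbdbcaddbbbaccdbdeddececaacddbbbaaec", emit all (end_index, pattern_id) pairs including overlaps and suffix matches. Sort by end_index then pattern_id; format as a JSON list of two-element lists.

Build:
Trie (insert patterns):
  0='ε' goto c→1 d→8 e→5
  1='c' goto d→2 e→18
  2='cd' goto b→7 c→3
  3='cdc' goto b→17 d→4
  4='cdcd' goto ·  ←P0
  5='e' goto b→6 c→14
  6='eb' goto ·  ←P1
  7='cdb' goto ·  ←P2
  8='d' goto c→21 d→9
  9='dd' goto b→10
  10='ddb' goto b→11
  11='ddbb' goto b→12
  12='ddbbb' goto a→13
  13='ddbbba' goto ·  ←P3
  14='ec' goto b→15
  15='ecb' goto a→16
  16='ecba' goto ·  ←P4
  17='cdcb' goto ·  ←P5
  18='ce' goto c→19
  19='cec' goto a→20
  20='ceca' goto ·  ←P6
  21='dc' goto d→22
  22='dcd' goto ·  ←P7

Failure links (BFS by depth):
  fail(1) 'c': from fail(0)=0 chase 'c': 0 ⇒ 0;  out=∅∪out(0)=∅
  fail(5) 'e': from fail(0)=0 chase 'e': 0 ⇒ 0;  out=∅∪out(0)=∅
  fail(8) 'd': from fail(0)=0 chase 'd': 0 ⇒ 0;  out=∅∪out(0)=∅
  fail(2) 'cd': from fail(1)=0 chase 'd': 0 ⇒ 8;  out=∅∪out(8)=∅
  fail(6) 'eb': from fail(5)=0 chase 'b': 0 ⇒ 0;  out={1}∪out(0)={1}
  fail(9) 'dd': from fail(8)=0 chase 'd': 0 ⇒ 8;  out=∅∪out(8)=∅
  fail(14) 'ec': from fail(5)=0 chase 'c': 0 ⇒ 1;  out=∅∪out(1)=∅
  fail(18) 'ce': from fail(1)=0 chase 'e': 0 ⇒ 5;  out=∅∪out(5)=∅
  fail(21) 'dc': from fail(8)=0 chase 'c': 0 ⇒ 1;  out=∅∪out(1)=∅
  fail(3) 'cdc': from fail(2)=8 chase 'c': 8 ⇒ 21;  out=∅∪out(21)=∅
  fail(7) 'cdb': from fail(2)=8 chase 'b': 8→0 ⇒ 0;  out={2}∪out(0)={2}
  fail(10) 'ddb': from fail(9)=8 chase 'b': 8→0 ⇒ 0;  out=∅∪out(0)=∅
  fail(15) 'ecb': from fail(14)=1 chase 'b': 1→0 ⇒ 0;  out=∅∪out(0)=∅
  fail(19) 'cec': from fail(18)=5 chase 'c': 5 ⇒ 14;  out=∅∪out(14)=∅
  fail(22) 'dcd': from fail(21)=1 chase 'd': 1 ⇒ 2;  out={7}∪out(2)={7}
  fail(4) 'cdcd': from fail(3)=21 chase 'd': 21 ⇒ 22;  out={0}∪out(22)={0,7}
  fail(11) 'ddbb': from fail(10)=0 chase 'b': 0 ⇒ 0;  out=∅∪out(0)=∅
  fail(16) 'ecba': from fail(15)=0 chase 'a': 0 ⇒ 0;  out={4}∪out(0)={4}
  fail(17) 'cdcb': from fail(3)=21 chase 'b': 21→1→0 ⇒ 0;  out={5}∪out(0)={5}
  fail(20) 'ceca': from fail(19)=14 chase 'a': 14→1→0 ⇒ 0;  out={6}∪out(0)={6}
  fail(12) 'ddbbb': from fail(11)=0 chase 'b': 0 ⇒ 0;  out=∅∪out(0)=∅
  fail(13) 'ddbbba': from fail(12)=0 chase 'a': 0 ⇒ 0;  out={3}∪out(0)={3}

Text stream:
[0] read 'e'  n0⇒n5
[1] read 'c'  n5⇒n14
[2] read 'b'  n14⇒n15
[3] read 'a'  n15⇒n16  emit P4@[0:3]
[4] read 'e'  n16⇒n5 ·f
[5] read 'c'  n5⇒n14
[6] read 'b'  n14⇒n15
[7] read 'a'  n15⇒n16  emit P4@[4:7]
[8] read 'c'  n16⇒n1 ·f
[9] read 'e'  n1⇒n18
[10] read 'c'  n18⇒n19
[11] read 'a'  n19⇒n20  emit P6@[8:11]
[12] read 'a'  n20⇒n0 ·f
[13] read 'c'  n0⇒n1
[14] read 'd'  n1⇒n2
[15] read 'c'  n2⇒n3
[16] read 'd'  n3⇒n4  emit P0@[13:16],P7@[14:16]
[17] read 'b'  n4⇒n7 ·f  emit P2@[15:17]
[18] read 'b'  n7⇒n0 ·f
[19] read 'd'  n0⇒n8
[20] read 'b'  n8⇒n0 ·f
[21] read 'c'  n0⇒n1
[22] read 'a'  n1⇒n0 ·f
[23] read 'd'  n0⇒n8
[24] read 'd'  n8⇒n9
[25] read 'b'  n9⇒n10
[26] read 'b'  n10⇒n11
[27] read 'b'  n11⇒n12
[28] read 'a'  n12⇒n13  emit P3@[23:28]
[29] read 'c'  n13⇒n1 ·f
[30] read 'c'  n1⇒n1 ·f
[31] read 'd'  n1⇒n2
[32] read 'b'  n2⇒n7  emit P2@[30:32]
[33] read 'd'  n7⇒n8 ·f
[34] read 'e'  n8⇒n5 ·f
[35] read 'd'  n5⇒n8 ·f
[36] read 'd'  n8⇒n9
[37] read 'e'  n9⇒n5 ·f
[38] read 'c'  n5⇒n14
[39] read 'e'  n14⇒n18 ·f
[40] read 'c'  n18⇒n19
[41] read 'a'  n19⇒n20  emit P6@[38:41]
[42] read 'a'  n20⇒n0 ·f
[43] read 'c'  n0⇒n1
[44] read 'd'  n1⇒n2
[45] read 'd'  n2⇒n9 ·f
[46] read 'b'  n9⇒n10
[47] read 'b'  n10⇒n11
[48] read 'b'  n11⇒n12
[49] read 'a'  n12⇒n13  emit P3@[44:49]
[50] read 'a'  n13⇒n0 ·f
[51] read 'e'  n0⇒n5
[52] read 'c'  n5⇒n14

Matches: [[3,4],[7,4],[11,6],[16,0],[16,7],[17,2],[28,3],[32,2],[41,6],[49,3]]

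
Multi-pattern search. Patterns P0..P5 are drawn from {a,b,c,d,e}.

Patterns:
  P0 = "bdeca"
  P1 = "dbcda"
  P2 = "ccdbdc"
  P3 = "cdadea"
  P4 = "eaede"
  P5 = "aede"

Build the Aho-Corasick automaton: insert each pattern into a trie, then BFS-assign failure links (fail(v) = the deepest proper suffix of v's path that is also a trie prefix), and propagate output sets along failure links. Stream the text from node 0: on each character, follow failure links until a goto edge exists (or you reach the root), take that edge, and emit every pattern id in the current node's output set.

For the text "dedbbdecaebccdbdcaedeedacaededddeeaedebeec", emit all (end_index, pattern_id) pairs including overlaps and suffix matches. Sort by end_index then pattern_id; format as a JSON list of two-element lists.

Build:
Trie (insert patterns):
  n0 'ε': a→27 b→1 c→11 d→6 e→22
  n1 'b': d→2
  n2 'bd': e→3
  n3 'bde': c→4
  n4 'bdec': a→5
  n5 'bdeca': ·  [P0 ends]
  n6 'd': b→7
  n7 'db': c→8
  n8 'dbc': d→9
  n9 'dbcd': a→10
  n10 'dbcda': ·  [P1 ends]
  n11 'c': c→12 d→17
  n12 'cc': d→13
  n13 'ccd': b→14
  n14 'ccdb': d→15
  n15 'ccdbd': c→16
  n16 'ccdbdc': ·  [P2 ends]
  n17 'cd': a→18
  n18 'cda': d→19
  n19 'cdad': e→20
  n20 'cdade': a→21
  n21 'cdadea': ·  [P3 ends]
  n22 'e': a→23
  n23 'ea': e→24
  n24 'eae': d→25
  n25 'eaed': e→26
  n26 'eaede': ·  [P4 ends]
  n27 'a': e→28
  n28 'ae': d→29
  n29 'aed': e→30
  n30 'aede': ·  [P5 ends]

Failure links (BFS by depth):
  fail(1) 'b': from fail(0)=0 chase 'b': 0 ⇒ 0;  out=∅∪out(0)=∅
  fail(6) 'd': from fail(0)=0 chase 'd': 0 ⇒ 0;  out=∅∪out(0)=∅
  fail(11) 'c': from fail(0)=0 chase 'c': 0 ⇒ 0;  out=∅∪out(0)=∅
  fail(22) 'e': from fail(0)=0 chase 'e': 0 ⇒ 0;  out=∅∪out(0)=∅
  fail(27) 'a': from fail(0)=0 chase 'a': 0 ⇒ 0;  out=∅∪out(0)=∅
  fail(2) 'bd': from fail(1)=0 chase 'd': 0 ⇒ 6;  out=∅∪out(6)=∅
  fail(7) 'db': from fail(6)=0 chase 'b': 0 ⇒ 1;  out=∅∪out(1)=∅
  fail(12) 'cc': from fail(11)=0 chase 'c': 0 ⇒ 11;  out=∅∪out(11)=∅
  fail(17) 'cd': from fail(11)=0 chase 'd': 0 ⇒ 6;  out=∅∪out(6)=∅
  fail(23) 'ea': from fail(22)=0 chase 'a': 0 ⇒ 27;  out=∅∪out(27)=∅
  fail(28) 'ae': from fail(27)=0 chase 'e': 0 ⇒ 22;  out=∅∪out(22)=∅
  fail(3) 'bde': from fail(2)=6 chase 'e': 6→0 ⇒ 22;  out=∅∪out(22)=∅
  fail(8) 'dbc': from fail(7)=1 chase 'c': 1→0 ⇒ 11;  out=∅∪out(11)=∅
  fail(13) 'ccd': from fail(12)=11 chase 'd': 11 ⇒ 17;  out=∅∪out(17)=∅
  fail(18) 'cda': from fail(17)=6 chase 'a': 6→0 ⇒ 27;  out=∅∪out(27)=∅
  fail(24) 'eae': from fail(23)=27 chase 'e': 27 ⇒ 28;  out=∅∪out(28)=∅
  fail(29) 'aed': from fail(28)=22 chase 'd': 22→0 ⇒ 6;  out=∅∪out(6)=∅
  fail(4) 'bdec': from fail(3)=22 chase 'c': 22→0 ⇒ 11;  out=∅∪out(11)=∅
  fail(9) 'dbcd': from fail(8)=11 chase 'd': 11 ⇒ 17;  out=∅∪out(17)=∅
  fail(14) 'ccdb': from fail(13)=17 chase 'b': 17→6 ⇒ 7;  out=∅∪out(7)=∅
  fail(19) 'cdad': from fail(18)=27 chase 'd': 27→0 ⇒ 6;  out=∅∪out(6)=∅
  fail(25) 'eaed': from fail(24)=28 chase 'd': 28 ⇒ 29;  out=∅∪out(29)=∅
  fail(30) 'aede': from fail(29)=6 chase 'e': 6→0 ⇒ 22;  out={5}∪out(22)={5}
  fail(5) 'bdeca': from fail(4)=11 chase 'a': 11→0 ⇒ 27;  out={0}∪out(27)={0}
  fail(10) 'dbcda': from fail(9)=17 chase 'a': 17 ⇒ 18;  out={1}∪out(18)={1}
  fail(15) 'ccdbd': from fail(14)=7 chase 'd': 7→1 ⇒ 2;  out=∅∪out(2)=∅
  fail(20) 'cdade': from fail(19)=6 chase 'e': 6→0 ⇒ 22;  out=∅∪out(22)=∅
  fail(26) 'eaede': from fail(25)=29 chase 'e': 29 ⇒ 30;  out={4}∪out(30)={4,5}
  fail(16) 'ccdbdc': from fail(15)=2 chase 'c': 2→6→0 ⇒ 11;  out={2}∪out(11)={2}
  fail(21) 'cdadea': from fail(20)=22 chase 'a': 22 ⇒ 23;  out={3}∪out(23)={3}

Scan:
i=0 'd': node 0→6
i=1 'e': node 6→22 (fail-walked)
i=2 'd': node 22→6 (fail-walked)
i=3 'b': node 6→7
i=4 'b': node 7→1 (fail-walked)
i=5 'd': node 1→2
i=6 'e': node 2→3
i=7 'c': node 3→4
i=8 'a': node 4→5  emit P0@[4:8]
i=9 'e': node 5→28 (fail-walked)
i=10 'b': node 28→1 (fail-walked)
i=11 'c': node 1→11 (fail-walked)
i=12 'c': node 11→12
i=13 'd': node 12→13
i=14 'b': node 13→14
i=15 'd': node 14→15
i=16 'c': node 15→16  emit P2@[11:16]
i=17 'a': node 16→27 (fail-walked)
i=18 'e': node 27→28
i=19 'd': node 28→29
i=20 'e': node 29→30  emit P5@[17:20]
i=21 'e': node 30→22 (fail-walked)
i=22 'd': node 22→6 (fail-walked)
i=23 'a': node 6→27 (fail-walked)
i=24 'c': node 27→11 (fail-walked)
i=25 'a': node 11→27 (fail-walked)
i=26 'e': node 27→28
i=27 'd': node 28→29
i=28 'e': node 29→30  emit P5@[25:28]
i=29 'd': node 30→6 (fail-walked)
i=30 'd': node 6→6 (fail-walked)
i=31 'd': node 6→6 (fail-walked)
i=32 'e': node 6→22 (fail-walked)
i=33 'e': node 22→22 (fail-walked)
i=34 'a': node 22→23
i=35 'e': node 23→24
i=36 'd': node 24→25
i=37 'e': node 25→26  emit P4@[33:37],P5@[34:37]
i=38 'b': node 26→1 (fail-walked)
i=39 'e': node 1→22 (fail-walked)
i=40 'e': node 22→22 (fail-walked)
i=41 'c': node 22→11 (fail-walked)

Result: [[8,0],[16,2],[20,5],[28,5],[37,4],[37,5]]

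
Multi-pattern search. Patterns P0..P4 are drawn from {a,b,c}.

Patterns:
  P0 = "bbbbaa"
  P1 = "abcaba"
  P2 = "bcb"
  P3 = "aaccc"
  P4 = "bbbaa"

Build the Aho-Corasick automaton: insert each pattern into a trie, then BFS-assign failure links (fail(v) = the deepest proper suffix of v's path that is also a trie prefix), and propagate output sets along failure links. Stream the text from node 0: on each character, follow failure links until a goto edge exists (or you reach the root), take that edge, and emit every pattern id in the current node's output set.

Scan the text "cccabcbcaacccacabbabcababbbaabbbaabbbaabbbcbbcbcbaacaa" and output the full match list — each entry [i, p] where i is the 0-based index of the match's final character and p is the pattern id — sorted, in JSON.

Construct AC machine:
Trie nodes:
  n0 'ε': a→7 b→1
  n1 'b': b→2 c→13
  n2 'bb': b→3
  n3 'bbb': a→19 b→4
  n4 'bbbb': a→5
  n5 'bbbba': a→6
  n6 'bbbbaa': ·  ←P0
  n7 'a': a→15 b→8
  n8 'ab': c→9
  n9 'abc': a→10
  n10 'abca': b→11
  n11 'abcab': a→12
  n12 'abcaba': ·  ←P1
  n13 'bc': b→14
  n14 'bcb': ·  ←P2
  n15 'aa': c→16
  n16 'aac': c→17
  n17 'aacc': c→18
  n18 'aaccc': ·  ←P3
  n19 'bbba': a→20
  n20 'bbbaa': ·  ←P4

BFS fail/out derivation:
  fail(1) 'b': from fail(0)=0 chase 'b': 0 ⇒ 0;  out=∅∪out(0)=∅
  fail(7) 'a': from fail(0)=0 chase 'a': 0 ⇒ 0;  out=∅∪out(0)=∅
  fail(2) 'bb': from fail(1)=0 chase 'b': 0 ⇒ 1;  out=∅∪out(1)=∅
  fail(8) 'ab': from fail(7)=0 chase 'b': 0 ⇒ 1;  out=∅∪out(1)=∅
  fail(13) 'bc': from fail(1)=0 chase 'c': 0 ⇒ 0;  out=∅∪out(0)=∅
  fail(15) 'aa': from fail(7)=0 chase 'a': 0 ⇒ 7;  out=∅∪out(7)=∅
  fail(3) 'bbb': from fail(2)=1 chase 'b': 1 ⇒ 2;  out=∅∪out(2)=∅
  fail(9) 'abc': from fail(8)=1 chase 'c': 1 ⇒ 13;  out=∅∪out(13)=∅
  fail(14) 'bcb': from fail(13)=0 chase 'b': 0 ⇒ 1;  out={2}∪out(1)={2}
  fail(16) 'aac': from fail(15)=7 chase 'c': 7→0 ⇒ 0;  out=∅∪out(0)=∅
  fail(4) 'bbbb': from fail(3)=2 chase 'b': 2 ⇒ 3;  out=∅∪out(3)=∅
  fail(10) 'abca': from fail(9)=13 chase 'a': 13→0 ⇒ 7;  out=∅∪out(7)=∅
  fail(17) 'aacc': from fail(16)=0 chase 'c': 0 ⇒ 0;  out=∅∪out(0)=∅
  fail(19) 'bbba': from fail(3)=2 chase 'a': 2→1→0 ⇒ 7;  out=∅∪out(7)=∅
  fail(5) 'bbbba': from fail(4)=3 chase 'a': 3 ⇒ 19;  out=∅∪out(19)=∅
  fail(11) 'abcab': from fail(10)=7 chase 'b': 7 ⇒ 8;  out=∅∪out(8)=∅
  fail(18) 'aaccc': from fail(17)=0 chase 'c': 0 ⇒ 0;  out={3}∪out(0)={3}
  fail(20) 'bbbaa': from fail(19)=7 chase 'a': 7 ⇒ 15;  out={4}∪out(15)={4}
  fail(6) 'bbbbaa': from fail(5)=19 chase 'a': 19 ⇒ 20;  out={0}∪out(20)={0,4}
  fail(12) 'abcaba': from fail(11)=8 chase 'a': 8→1→0 ⇒ 7;  out={1}∪out(7)={1}

Text stream:
pos 0 'c': at 0
pos 1 'c': at 0
pos 2 'c': at 0
pos 3 'a': at 7
pos 4 'b': at 8
pos 5 'c': at 9
pos 6 'b': at 14 (fail-walked)  → match P2@[4:6]
pos 7 'c': at 13 (fail-walked)
pos 8 'a': at 7 (fail-walked)
pos 9 'a': at 15
pos 10 'c': at 16
pos 11 'c': at 17
pos 12 'c': at 18  → match P3@[8:12]
pos 13 'a': at 7 (fail-walked)
pos 14 'c': at 0 (fail-walked)
pos 15 'a': at 7
pos 16 'b': at 8
pos 17 'b': at 2 (fail-walked)
pos 18 'a': at 7 (fail-walked)
pos 19 'b': at 8
pos 20 'c': at 9
pos 21 'a': at 10
pos 22 'b': at 11
pos 23 'a': at 12  → match P1@[18:23]
pos 24 'b': at 8 (fail-walked)
pos 25 'b': at 2 (fail-walked)
pos 26 'b': at 3
pos 27 'a': at 19
pos 28 'a': at 20  → match P4@[24:28]
pos 29 'b': at 8 (fail-walked)
pos 30 'b': at 2 (fail-walked)
pos 31 'b': at 3
pos 32 'a': at 19
pos 33 'a': at 20  → match P4@[29:33]
pos 34 'b': at 8 (fail-walked)
pos 35 'b': at 2 (fail-walked)
pos 36 'b': at 3
pos 37 'a': at 19
pos 38 'a': at 20  → match P4@[34:38]
pos 39 'b': at 8 (fail-walked)
pos 40 'b': at 2 (fail-walked)
pos 41 'b': at 3
pos 42 'c': at 13 (fail-walked)
pos 43 'b': at 14  → match P2@[41:43]
pos 44 'b': at 2 (fail-walked)
pos 45 'c': at 13 (fail-walked)
pos 46 'b': at 14  → match P2@[44:46]
pos 47 'c': at 13 (fail-walked)
pos 48 'b': at 14  → match P2@[46:48]
pos 49 'a': at 7 (fail-walked)
pos 50 'a': at 15
pos 51 'c': at 16
pos 52 'a': at 7 (fail-walked)
pos 53 'a': at 15

Result: [[6,2],[12,3],[23,1],[28,4],[33,4],[38,4],[43,2],[46,2],[48,2]]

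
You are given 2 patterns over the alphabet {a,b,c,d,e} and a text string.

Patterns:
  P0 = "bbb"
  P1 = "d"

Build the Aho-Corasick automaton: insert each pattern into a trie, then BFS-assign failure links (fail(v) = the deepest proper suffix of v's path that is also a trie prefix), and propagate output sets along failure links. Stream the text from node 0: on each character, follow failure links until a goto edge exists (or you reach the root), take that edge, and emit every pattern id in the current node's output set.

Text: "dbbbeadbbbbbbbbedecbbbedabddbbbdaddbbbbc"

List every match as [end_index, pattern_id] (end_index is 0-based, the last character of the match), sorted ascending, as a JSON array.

Build automaton:
Trie (insert patterns):
  0='ε' goto b→1 d→4
  1='b' goto b→2
  2='bb' goto b→3
  3='bbb' goto ·  [P0 ends]
  4='d' goto ·  [P1 ends]

BFS fail/out derivation:
  n1('b'): parent n0 fail=0; on 'b' 0 → fail=0;  out ∅∪∅=∅
  n4('d'): parent n0 fail=0; on 'd' 0 → fail=0;  out {1}∪∅={1}
  n2('bb'): parent n1 fail=0; on 'b' 0 → fail=1;  out ∅∪∅=∅
  n3('bbb'): parent n2 fail=1; on 'b' 1 → fail=2;  out {0}∪∅={0}

Run:
pos 0 'd': at 4  → match P1@[0:0]
pos 1 'b': at 1 (via fail)
pos 2 'b': at 2
pos 3 'b': at 3  → match P0@[1:3]
pos 4 'e': at 0 (via fail)
pos 5 'a': at 0
pos 6 'd': at 4  → match P1@[6:6]
pos 7 'b': at 1 (via fail)
pos 8 'b': at 2
pos 9 'b': at 3  → match P0@[7:9]
pos 10 'b': at 3 (via fail)  → match P0@[8:10]
pos 11 'b': at 3 (via fail)  → match P0@[9:11]
pos 12 'b': at 3 (via fail)  → match P0@[10:12]
pos 13 'b': at 3 (via fail)  → match P0@[11:13]
pos 14 'b': at 3 (via fail)  → match P0@[12:14]
pos 15 'e': at 0 (via fail)
pos 16 'd': at 4  → match P1@[16:16]
pos 17 'e': at 0 (via fail)
pos 18 'c': at 0
pos 19 'b': at 1
pos 20 'b': at 2
pos 21 'b': at 3  → match P0@[19:21]
pos 22 'e': at 0 (via fail)
pos 23 'd': at 4  → match P1@[23:23]
pos 24 'a': at 0 (via fail)
pos 25 'b': at 1
pos 26 'd': at 4 (via fail)  → match P1@[26:26]
pos 27 'd': at 4 (via fail)  → match P1@[27:27]
pos 28 'b': at 1 (via fail)
pos 29 'b': at 2
pos 30 'b': at 3  → match P0@[28:30]
pos 31 'd': at 4 (via fail)  → match P1@[31:31]
pos 32 'a': at 0 (via fail)
pos 33 'd': at 4  → match P1@[33:33]
pos 34 'd': at 4 (via fail)  → match P1@[34:34]
pos 35 'b': at 1 (via fail)
pos 36 'b': at 2
pos 37 'b': at 3  → match P0@[35:37]
pos 38 'b': at 3 (via fail)  → match P0@[36:38]
pos 39 'c': at 0 (via fail)

All matches (sorted): [[0,1],[3,0],[6,1],[9,0],[10,0],[11,0],[12,0],[13,0],[14,0],[16,1],[21,0],[23,1],[26,1],[27,1],[30,0],[31,1],[33,1],[34,1],[37,0],[38,0]]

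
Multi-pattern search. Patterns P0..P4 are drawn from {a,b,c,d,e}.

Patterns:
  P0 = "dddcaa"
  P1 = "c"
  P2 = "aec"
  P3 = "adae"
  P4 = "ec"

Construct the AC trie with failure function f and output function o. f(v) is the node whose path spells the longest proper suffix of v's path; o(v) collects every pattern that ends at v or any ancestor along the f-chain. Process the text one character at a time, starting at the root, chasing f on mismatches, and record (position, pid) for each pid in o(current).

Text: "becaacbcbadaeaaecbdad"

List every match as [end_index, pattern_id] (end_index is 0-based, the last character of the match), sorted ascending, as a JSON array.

Construct AC machine:
Trie nodes:
  0='ε' goto a→8 c→7 d→1 e→14
  1='d' goto d→2
  2='dd' goto d→3
  3='ddd' goto c→4
  4='dddc' goto a→5
  5='dddca' goto a→6
  6='dddcaa' goto ·  [P0 ends]
  7='c' goto ·  [P1 ends]
  8='a' goto d→11 e→9
  9='ae' goto c→10
  10='aec' goto ·  [P2 ends]
  11='ad' goto a→12
  12='ada' goto e→13
  13='adae' goto ·  [P3 ends]
  14='e' goto c→15
  15='ec' goto ·  [P4 ends]

Failure links (BFS by depth):
  fail(1) 'd': from fail(0)=0 chase 'd': 0 ⇒ 0;  out=∅∪out(0)=∅
  fail(7) 'c': from fail(0)=0 chase 'c': 0 ⇒ 0;  out={1}∪out(0)={1}
  fail(8) 'a': from fail(0)=0 chase 'a': 0 ⇒ 0;  out=∅∪out(0)=∅
  fail(14) 'e': from fail(0)=0 chase 'e': 0 ⇒ 0;  out=∅∪out(0)=∅
  fail(2) 'dd': from fail(1)=0 chase 'd': 0 ⇒ 1;  out=∅∪out(1)=∅
  fail(9) 'ae': from fail(8)=0 chase 'e': 0 ⇒ 14;  out=∅∪out(14)=∅
  fail(11) 'ad': from fail(8)=0 chase 'd': 0 ⇒ 1;  out=∅∪out(1)=∅
  fail(15) 'ec': from fail(14)=0 chase 'c': 0 ⇒ 7;  out={4}∪out(7)={1,4}
  fail(3) 'ddd': from fail(2)=1 chase 'd': 1 ⇒ 2;  out=∅∪out(2)=∅
  fail(10) 'aec': from fail(9)=14 chase 'c': 14 ⇒ 15;  out={2}∪out(15)={1,2,4}
  fail(12) 'ada': from fail(11)=1 chase 'a': 1→0 ⇒ 8;  out=∅∪out(8)=∅
  fail(4) 'dddc': from fail(3)=2 chase 'c': 2→1→0 ⇒ 7;  out=∅∪out(7)={1}
  fail(13) 'adae': from fail(12)=8 chase 'e': 8 ⇒ 9;  out={3}∪out(9)={3}
  fail(5) 'dddca': from fail(4)=7 chase 'a': 7→0 ⇒ 8;  out=∅∪out(8)=∅
  fail(6) 'dddcaa': from fail(5)=8 chase 'a': 8→0 ⇒ 8;  out={0}∪out(8)={0}

Text stream:
[0] read 'b'  n0⇒n0
[1] read 'e'  n0⇒n14
[2] read 'c'  n14⇒n15  → match P1@[2:2],P4@[1:2]
[3] read 'a'  n15⇒n8 (fail-walked)
[4] read 'a'  n8⇒n8 (fail-walked)
[5] read 'c'  n8⇒n7 (fail-walked)  → match P1@[5:5]
[6] read 'b'  n7⇒n0 (fail-walked)
[7] read 'c'  n0⇒n7  → match P1@[7:7]
[8] read 'b'  n7⇒n0 (fail-walked)
[9] read 'a'  n0⇒n8
[10] read 'd'  n8⇒n11
[11] read 'a'  n11⇒n12
[12] read 'e'  n12⇒n13  → match P3@[9:12]
[13] read 'a'  n13⇒n8 (fail-walked)
[14] read 'a'  n8⇒n8 (fail-walked)
[15] read 'e'  n8⇒n9
[16] read 'c'  n9⇒n10  → match P1@[16:16],P2@[14:16],P4@[15:16]
[17] read 'b'  n10⇒n0 (fail-walked)
[18] read 'd'  n0⇒n1
[19] read 'a'  n1⇒n8 (fail-walked)
[20] read 'd'  n8⇒n11

All matches (sorted): [[2,1],[2,4],[5,1],[7,1],[12,3],[16,1],[16,2],[16,4]]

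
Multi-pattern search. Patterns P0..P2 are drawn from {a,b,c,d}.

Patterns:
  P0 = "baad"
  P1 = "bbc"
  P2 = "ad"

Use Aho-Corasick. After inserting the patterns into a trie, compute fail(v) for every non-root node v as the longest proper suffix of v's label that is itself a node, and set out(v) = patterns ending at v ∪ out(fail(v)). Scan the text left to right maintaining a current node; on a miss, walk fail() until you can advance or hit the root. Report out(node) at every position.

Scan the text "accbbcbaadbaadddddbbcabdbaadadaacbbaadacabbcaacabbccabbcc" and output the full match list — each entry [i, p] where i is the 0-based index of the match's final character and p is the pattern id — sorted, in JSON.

Build automaton:
Trie (insert patterns):
  0='ε' goto a→7 b→1
  1='b' goto a→2 b→5
  2='ba' goto a→3
  3='baa' goto d→4
  4='baad' goto ·  ←P0
  5='bb' goto c→6
  6='bbc' goto ·  ←P1
  7='a' goto d→8
  8='ad' goto ·  ←P2

Failure links (BFS by depth):
  fail(1) 'b': from fail(0)=0 chase 'b': 0 ⇒ 0;  out=∅∪out(0)=∅
  fail(7) 'a': from fail(0)=0 chase 'a': 0 ⇒ 0;  out=∅∪out(0)=∅
  fail(2) 'ba': from fail(1)=0 chase 'a': 0 ⇒ 7;  out=∅∪out(7)=∅
  fail(5) 'bb': from fail(1)=0 chase 'b': 0 ⇒ 1;  out=∅∪out(1)=∅
  fail(8) 'ad': from fail(7)=0 chase 'd': 0 ⇒ 0;  out={2}∪out(0)={2}
  fail(3) 'baa': from fail(2)=7 chase 'a': 7→0 ⇒ 7;  out=∅∪out(7)=∅
  fail(6) 'bbc': from fail(5)=1 chase 'c': 1→0 ⇒ 0;  out={1}∪out(0)={1}
  fail(4) 'baad': from fail(3)=7 chase 'd': 7 ⇒ 8;  out={0}∪out(8)={0,2}

Scan:
pos 0 'a': at 7
pos 1 'c': at 0 (fail-walked)
pos 2 'c': at 0
pos 3 'b': at 1
pos 4 'b': at 5
pos 5 'c': at 6  emit P1@[3:5]
pos 6 'b': at 1 (fail-walked)
pos 7 'a': at 2
pos 8 'a': at 3
pos 9 'd': at 4  emit P0@[6:9],P2@[8:9]
pos 10 'b': at 1 (fail-walked)
pos 11 'a': at 2
pos 12 'a': at 3
pos 13 'd': at 4  emit P0@[10:13],P2@[12:13]
pos 14 'd': at 0 (fail-walked)
pos 15 'd': at 0
pos 16 'd': at 0
pos 17 'd': at 0
pos 18 'b': at 1
pos 19 'b': at 5
pos 20 'c': at 6  emit P1@[18:20]
pos 21 'a': at 7 (fail-walked)
pos 22 'b': at 1 (fail-walked)
pos 23 'd': at 0 (fail-walked)
pos 24 'b': at 1
pos 25 'a': at 2
pos 26 'a': at 3
pos 27 'd': at 4  emit P0@[24:27],P2@[26:27]
pos 28 'a': at 7 (fail-walked)
pos 29 'd': at 8  emit P2@[28:29]
pos 30 'a': at 7 (fail-walked)
pos 31 'a': at 7 (fail-walked)
pos 32 'c': at 0 (fail-walked)
pos 33 'b': at 1
pos 34 'b': at 5
pos 35 'a': at 2 (fail-walked)
pos 36 'a': at 3
pos 37 'd': at 4  emit P0@[34:37],P2@[36:37]
pos 38 'a': at 7 (fail-walked)
pos 39 'c': at 0 (fail-walked)
pos 40 'a': at 7
pos 41 'b': at 1 (fail-walked)
pos 42 'b': at 5
pos 43 'c': at 6  emit P1@[41:43]
pos 44 'a': at 7 (fail-walked)
pos 45 'a': at 7 (fail-walked)
pos 46 'c': at 0 (fail-walked)
pos 47 'a': at 7
pos 48 'b': at 1 (fail-walked)
pos 49 'b': at 5
pos 50 'c': at 6  emit P1@[48:50]
pos 51 'c': at 0 (fail-walked)
pos 52 'a': at 7
pos 53 'b': at 1 (fail-walked)
pos 54 'b': at 5
pos 55 'c': at 6  emit P1@[53:55]
pos 56 'c': at 0 (fail-walked)

All matches (sorted): [[5,1],[9,0],[9,2],[13,0],[13,2],[20,1],[27,0],[27,2],[29,2],[37,0],[37,2],[43,1],[50,1],[55,1]]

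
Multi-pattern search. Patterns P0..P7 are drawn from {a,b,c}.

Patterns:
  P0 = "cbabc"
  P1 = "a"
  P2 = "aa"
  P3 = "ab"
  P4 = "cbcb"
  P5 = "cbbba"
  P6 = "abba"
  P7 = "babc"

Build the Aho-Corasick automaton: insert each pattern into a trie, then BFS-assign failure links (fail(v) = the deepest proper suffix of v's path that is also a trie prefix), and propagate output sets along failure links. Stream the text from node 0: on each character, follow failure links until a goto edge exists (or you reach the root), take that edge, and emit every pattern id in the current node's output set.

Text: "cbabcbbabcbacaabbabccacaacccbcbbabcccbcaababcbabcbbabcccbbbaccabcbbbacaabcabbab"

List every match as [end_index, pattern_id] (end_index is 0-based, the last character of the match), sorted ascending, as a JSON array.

Build:
Trie (insert patterns):
  0='ε' goto a→6 b→16 c→1
  1='c' goto b→2
  2='cb' goto a→3 b→11 c→9
  3='cba' goto b→4
  4='cbab' goto c→5
  5='cbabc' goto ·  [P0 ends]
  6='a' goto a→7 b→8  [P1 ends]
  7='aa' goto ·  [P2 ends]
  8='ab' goto b→14  [P3 ends]
  9='cbc' goto b→10
  10='cbcb' goto ·  [P4 ends]
  11='cbb' goto b→12
  12='cbbb' goto a→13
  13='cbbba' goto ·  [P5 ends]
  14='abb' goto a→15
  15='abba' goto ·  [P6 ends]
  16='b' goto a→17
  17='ba' goto b→18
  18='bab' goto c→19
  19='babc' goto ·  [P7 ends]

BFS fail/out derivation:
  n1('c'): parent n0 fail=0; on 'c' 0 → fail=0;  out ∅∪∅=∅
  n6('a'): parent n0 fail=0; on 'a' 0 → fail=0;  out {1}∪∅={1}
  n16('b'): parent n0 fail=0; on 'b' 0 → fail=0;  out ∅∪∅=∅
  n2('cb'): parent n1 fail=0; on 'b' 0 → fail=16;  out ∅∪∅=∅
  n7('aa'): parent n6 fail=0; on 'a' 0 → fail=6;  out {2}∪{1}={1,2}
  n8('ab'): parent n6 fail=0; on 'b' 0 → fail=16;  out {3}∪∅={3}
  n17('ba'): parent n16 fail=0; on 'a' 0 → fail=6;  out ∅∪{1}={1}
  n3('cba'): parent n2 fail=16; on 'a' 16 → fail=17;  out ∅∪{1}={1}
  n9('cbc'): parent n2 fail=16; on 'c' 16→0 → fail=1;  out ∅∪∅=∅
  n11('cbb'): parent n2 fail=16; on 'b' 16→0 → fail=16;  out ∅∪∅=∅
  n14('abb'): parent n8 fail=16; on 'b' 16→0 → fail=16;  out ∅∪∅=∅
  n18('bab'): parent n17 fail=6; on 'b' 6 → fail=8;  out ∅∪{3}={3}
  n4('cbab'): parent n3 fail=17; on 'b' 17 → fail=18;  out ∅∪{3}={3}
  n10('cbcb'): parent n9 fail=1; on 'b' 1 → fail=2;  out {4}∪∅={4}
  n12('cbbb'): parent n11 fail=16; on 'b' 16→0 → fail=16;  out ∅∪∅=∅
  n15('abba'): parent n14 fail=16; on 'a' 16 → fail=17;  out {6}∪{1}={1,6}
  n19('babc'): parent n18 fail=8; on 'c' 8→16→0 → fail=1;  out {7}∪∅={7}
  n5('cbabc'): parent n4 fail=18; on 'c' 18 → fail=19;  out {0}∪{7}={0,7}
  n13('cbbba'): parent n12 fail=16; on 'a' 16 → fail=17;  out {5}∪{1}={1,5}

Text stream:
[0] read 'c'  n0⇒n1
[1] read 'b'  n1⇒n2
[2] read 'a'  n2⇒n3  → match P1@[2:2]
[3] read 'b'  n3⇒n4  → match P3@[2:3]
[4] read 'c'  n4⇒n5  → match P0@[0:4],P7@[1:4]
[5] read 'b'  n5⇒n2 ·f
[6] read 'b'  n2⇒n11
[7] read 'a'  n11⇒n17 ·f  → match P1@[7:7]
[8] read 'b'  n17⇒n18  → match P3@[7:8]
[9] read 'c'  n18⇒n19  → match P7@[6:9]
[10] read 'b'  n19⇒n2 ·f
[11] read 'a'  n2⇒n3  → match P1@[11:11]
[12] read 'c'  n3⇒n1 ·f
[13] read 'a'  n1⇒n6 ·f  → match P1@[13:13]
[14] read 'a'  n6⇒n7  → match P1@[14:14],P2@[13:14]
[15] read 'b'  n7⇒n8 ·f  → match P3@[14:15]
[16] read 'b'  n8⇒n14
[17] read 'a'  n14⇒n15  → match P1@[17:17],P6@[14:17]
[18] read 'b'  n15⇒n18 ·f  → match P3@[17:18]
[19] read 'c'  n18⇒n19  → match P7@[16:19]
[20] read 'c'  n19⇒n1 ·f
[21] read 'a'  n1⇒n6 ·f  → match P1@[21:21]
[22] read 'c'  n6⇒n1 ·f
[23] read 'a'  n1⇒n6 ·f  → match P1@[23:23]
[24] read 'a'  n6⇒n7  → match P1@[24:24],P2@[23:24]
[25] read 'c'  n7⇒n1 ·f
[26] read 'c'  n1⇒n1 ·f
[27] read 'c'  n1⇒n1 ·f
[28] read 'b'  n1⇒n2
[29] read 'c'  n2⇒n9
[30] read 'b'  n9⇒n10  → match P4@[27:30]
[31] read 'b'  n10⇒n11 ·f
[32] read 'a'  n11⇒n17 ·f  → match P1@[32:32]
[33] read 'b'  n17⇒n18  → match P3@[32:33]
[34] read 'c'  n18⇒n19  → match P7@[31:34]
[35] read 'c'  n19⇒n1 ·f
[36] read 'c'  n1⇒n1 ·f
[37] read 'b'  n1⇒n2
[38] read 'c'  n2⇒n9
[39] read 'a'  n9⇒n6 ·f  → match P1@[39:39]
[40] read 'a'  n6⇒n7  → match P1@[40:40],P2@[39:40]
[41] read 'b'  n7⇒n8 ·f  → match P3@[40:41]
[42] read 'a'  n8⇒n17 ·f  → match P1@[42:42]
[43] read 'b'  n17⇒n18  → match P3@[42:43]
[44] read 'c'  n18⇒n19  → match P7@[41:44]
[45] read 'b'  n19⇒n2 ·f
[46] read 'a'  n2⇒n3  → match P1@[46:46]
[47] read 'b'  n3⇒n4  → match P3@[46:47]
[48] read 'c'  n4⇒n5  → match P0@[44:48],P7@[45:48]
[49] read 'b'  n5⇒n2 ·f
[50] read 'b'  n2⇒n11
[51] read 'a'  n11⇒n17 ·f  → match P1@[51:51]
[52] read 'b'  n17⇒n18  → match P3@[51:52]
[53] read 'c'  n18⇒n19  → match P7@[50:53]
[54] read 'c'  n19⇒n1 ·f
[55] read 'c'  n1⇒n1 ·f
[56] read 'b'  n1⇒n2
[57] read 'b'  n2⇒n11
[58] read 'b'  n11⇒n12
[59] read 'a'  n12⇒n13  → match P1@[59:59],P5@[55:59]
[60] read 'c'  n13⇒n1 ·f
[61] read 'c'  n1⇒n1 ·f
[62] read 'a'  n1⇒n6 ·f  → match P1@[62:62]
[63] read 'b'  n6⇒n8  → match P3@[62:63]
[64] read 'c'  n8⇒n1 ·f
[65] read 'b'  n1⇒n2
[66] read 'b'  n2⇒n11
[67] read 'b'  n11⇒n12
[68] read 'a'  n12⇒n13  → match P1@[68:68],P5@[64:68]
[69] read 'c'  n13⇒n1 ·f
[70] read 'a'  n1⇒n6 ·f  → match P1@[70:70]
[71] read 'a'  n6⇒n7  → match P1@[71:71],P2@[70:71]
[72] read 'b'  n7⇒n8 ·f  → match P3@[71:72]
[73] read 'c'  n8⇒n1 ·f
[74] read 'a'  n1⇒n6 ·f  → match P1@[74:74]
[75] read 'b'  n6⇒n8  → match P3@[74:75]
[76] read 'b'  n8⇒n14
[77] read 'a'  n14⇒n15  → match P1@[77:77],P6@[74:77]
[78] read 'b'  n15⇒n18 ·f  → match P3@[77:78]

Result: [[2,1],[3,3],[4,0],[4,7],[7,1],[8,3],[9,7],[11,1],[13,1],[14,1],[14,2],[15,3],[17,1],[17,6],[18,3],[19,7],[21,1],[23,1],[24,1],[24,2],[30,4],[32,1],[33,3],[34,7],[39,1],[40,1],[40,2],[41,3],[42,1],[43,3],[44,7],[46,1],[47,3],[48,0],[48,7],[51,1],[52,3],[53,7],[59,1],[59,5],[62,1],[63,3],[68,1],[68,5],[70,1],[71,1],[71,2],[72,3],[74,1],[75,3],[77,1],[77,6],[78,3]]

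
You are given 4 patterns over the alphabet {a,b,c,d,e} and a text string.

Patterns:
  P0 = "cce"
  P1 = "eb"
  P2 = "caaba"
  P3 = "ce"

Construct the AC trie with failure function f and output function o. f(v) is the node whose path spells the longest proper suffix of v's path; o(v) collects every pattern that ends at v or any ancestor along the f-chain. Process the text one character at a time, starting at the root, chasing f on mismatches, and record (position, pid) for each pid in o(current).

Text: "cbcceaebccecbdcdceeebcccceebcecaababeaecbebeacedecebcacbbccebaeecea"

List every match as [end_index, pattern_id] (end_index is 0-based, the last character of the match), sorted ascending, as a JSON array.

Construct AC machine:
Trie nodes:
  n0 'ε': c→1 e→4
  n1 'c': a→6 c→2 e→10
  n2 'cc': e→3
  n3 'cce': ·  [P0 ends]
  n4 'e': b→5
  n5 'eb': ·  [P1 ends]
  n6 'ca': a→7
  n7 'caa': b→8
  n8 'caab': a→9
  n9 'caaba': ·  [P2 ends]
  n10 'ce': ·  [P3 ends]

Failure links (BFS by depth):
  fail(1) 'c': from fail(0)=0 chase 'c': 0 ⇒ 0;  out=∅∪out(0)=∅
  fail(4) 'e': from fail(0)=0 chase 'e': 0 ⇒ 0;  out=∅∪out(0)=∅
  fail(2) 'cc': from fail(1)=0 chase 'c': 0 ⇒ 1;  out=∅∪out(1)=∅
  fail(5) 'eb': from fail(4)=0 chase 'b': 0 ⇒ 0;  out={1}∪out(0)={1}
  fail(6) 'ca': from fail(1)=0 chase 'a': 0 ⇒ 0;  out=∅∪out(0)=∅
  fail(10) 'ce': from fail(1)=0 chase 'e': 0 ⇒ 4;  out={3}∪out(4)={3}
  fail(3) 'cce': from fail(2)=1 chase 'e': 1 ⇒ 10;  out={0}∪out(10)={0,3}
  fail(7) 'caa': from fail(6)=0 chase 'a': 0 ⇒ 0;  out=∅∪out(0)=∅
  fail(8) 'caab': from fail(7)=0 chase 'b': 0 ⇒ 0;  out=∅∪out(0)=∅
  fail(9) 'caaba': from fail(8)=0 chase 'a': 0 ⇒ 0;  out={2}∪out(0)={2}

Text stream:
pos 0 'c': at 1
pos 1 'b': at 0 ·f
pos 2 'c': at 1
pos 3 'c': at 2
pos 4 'e': at 3  → match P0@[2:4],P3@[3:4]
pos 5 'a': at 0 ·f
pos 6 'e': at 4
pos 7 'b': at 5  → match P1@[6:7]
pos 8 'c': at 1 ·f
pos 9 'c': at 2
pos 10 'e': at 3  → match P0@[8:10],P3@[9:10]
pos 11 'c': at 1 ·f
pos 12 'b': at 0 ·f
pos 13 'd': at 0
pos 14 'c': at 1
pos 15 'd': at 0 ·f
pos 16 'c': at 1
pos 17 'e': at 10  → match P3@[16:17]
pos 18 'e': at 4 ·f
pos 19 'e': at 4 ·f
pos 20 'b': at 5  → match P1@[19:20]
pos 21 'c': at 1 ·f
pos 22 'c': at 2
pos 23 'c': at 2 ·f
pos 24 'c': at 2 ·f
pos 25 'e': at 3  → match P0@[23:25],P3@[24:25]
pos 26 'e': at 4 ·f
pos 27 'b': at 5  → match P1@[26:27]
pos 28 'c': at 1 ·f
pos 29 'e': at 10  → match P3@[28:29]
pos 30 'c': at 1 ·f
pos 31 'a': at 6
pos 32 'a': at 7
pos 33 'b': at 8
pos 34 'a': at 9  → match P2@[30:34]
pos 35 'b': at 0 ·f
pos 36 'e': at 4
pos 37 'a': at 0 ·f
pos 38 'e': at 4
pos 39 'c': at 1 ·f
pos 40 'b': at 0 ·f
pos 41 'e': at 4
pos 42 'b': at 5  → match P1@[41:42]
pos 43 'e': at 4 ·f
pos 44 'a': at 0 ·f
pos 45 'c': at 1
pos 46 'e': at 10  → match P3@[45:46]
pos 47 'd': at 0 ·f
pos 48 'e': at 4
pos 49 'c': at 1 ·f
pos 50 'e': at 10  → match P3@[49:50]
pos 51 'b': at 5 ·f  → match P1@[50:51]
pos 52 'c': at 1 ·f
pos 53 'a': at 6
pos 54 'c': at 1 ·f
pos 55 'b': at 0 ·f
pos 56 'b': at 0
pos 57 'c': at 1
pos 58 'c': at 2
pos 59 'e': at 3  → match P0@[57:59],P3@[58:59]
pos 60 'b': at 5 ·f  → match P1@[59:60]
pos 61 'a': at 0 ·f
pos 62 'e': at 4
pos 63 'e': at 4 ·f
pos 64 'c': at 1 ·f
pos 65 'e': at 10  → match P3@[64:65]
pos 66 'a': at 0 ·f

Result: [[4,0],[4,3],[7,1],[10,0],[10,3],[17,3],[20,1],[25,0],[25,3],[27,1],[29,3],[34,2],[42,1],[46,3],[50,3],[51,1],[59,0],[59,3],[60,1],[65,3]]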